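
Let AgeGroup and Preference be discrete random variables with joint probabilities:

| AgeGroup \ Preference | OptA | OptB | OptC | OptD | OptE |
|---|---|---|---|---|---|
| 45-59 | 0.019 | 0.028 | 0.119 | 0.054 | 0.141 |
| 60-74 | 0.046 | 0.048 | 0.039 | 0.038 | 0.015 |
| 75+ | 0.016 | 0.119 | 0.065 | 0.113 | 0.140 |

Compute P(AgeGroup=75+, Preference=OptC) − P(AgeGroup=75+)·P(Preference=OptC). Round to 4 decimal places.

P(AgeGroup=75+) = 0.016 + 0.119 + 0.065 + 0.113 + 0.140 = 0.453.
P(Preference=OptC) = 0.119 + 0.039 + 0.065 = 0.223.
P(AgeGroup=75+, Preference=OptC) − P(AgeGroup=75+)P(Preference=OptC) = 0.065 − 0.453×0.223 = -0.0360.

-0.0360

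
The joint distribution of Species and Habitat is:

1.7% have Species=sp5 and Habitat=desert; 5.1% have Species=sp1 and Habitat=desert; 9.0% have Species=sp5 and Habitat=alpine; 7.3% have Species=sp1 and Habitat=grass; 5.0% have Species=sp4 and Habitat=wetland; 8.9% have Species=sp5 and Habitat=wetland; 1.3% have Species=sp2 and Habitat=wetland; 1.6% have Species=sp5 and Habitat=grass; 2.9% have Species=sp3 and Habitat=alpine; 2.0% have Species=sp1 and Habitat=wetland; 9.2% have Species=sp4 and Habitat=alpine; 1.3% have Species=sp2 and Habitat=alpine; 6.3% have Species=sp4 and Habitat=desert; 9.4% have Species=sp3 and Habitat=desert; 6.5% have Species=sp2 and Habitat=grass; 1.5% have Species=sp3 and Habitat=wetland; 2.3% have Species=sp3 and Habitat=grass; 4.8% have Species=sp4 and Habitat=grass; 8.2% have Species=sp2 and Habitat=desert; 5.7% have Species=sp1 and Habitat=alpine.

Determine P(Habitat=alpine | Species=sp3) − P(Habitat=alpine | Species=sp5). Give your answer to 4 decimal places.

P(Species=sp3) = 0.023 + 0.015 + 0.094 + 0.029 = 0.161; P(Habitat=alpine | Species=sp3) = 0.029/0.161 = 0.18012.
P(Species=sp5) = 0.016 + 0.089 + 0.017 + 0.090 = 0.212; P(Habitat=alpine | Species=sp5) = 0.090/0.212 = 0.42453.
Difference = -0.2444.

-0.2444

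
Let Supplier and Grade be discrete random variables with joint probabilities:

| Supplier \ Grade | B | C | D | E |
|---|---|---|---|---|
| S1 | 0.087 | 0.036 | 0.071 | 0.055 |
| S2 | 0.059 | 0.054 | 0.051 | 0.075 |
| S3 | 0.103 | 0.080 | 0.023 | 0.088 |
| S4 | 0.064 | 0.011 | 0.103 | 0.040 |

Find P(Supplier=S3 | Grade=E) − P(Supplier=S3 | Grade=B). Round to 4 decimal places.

P(Grade=E) = 0.055 + 0.075 + 0.088 + 0.040 = 0.258; P(Supplier=S3 | Grade=E) = 0.088/0.258 = 0.34109.
P(Grade=B) = 0.087 + 0.059 + 0.103 + 0.064 = 0.313; P(Supplier=S3 | Grade=B) = 0.103/0.313 = 0.32907.
Difference = 0.0120.

0.0120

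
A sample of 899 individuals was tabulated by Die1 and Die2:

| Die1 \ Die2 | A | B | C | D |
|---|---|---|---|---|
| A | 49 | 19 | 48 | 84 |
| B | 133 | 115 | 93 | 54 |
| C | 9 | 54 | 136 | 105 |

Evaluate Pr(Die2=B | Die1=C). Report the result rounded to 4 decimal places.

0.1776

Total with Die1=C: 9 + 54 + 136 + 105 = 304.
P(Die2=B | Die1=C) = 54/304 = 0.1776.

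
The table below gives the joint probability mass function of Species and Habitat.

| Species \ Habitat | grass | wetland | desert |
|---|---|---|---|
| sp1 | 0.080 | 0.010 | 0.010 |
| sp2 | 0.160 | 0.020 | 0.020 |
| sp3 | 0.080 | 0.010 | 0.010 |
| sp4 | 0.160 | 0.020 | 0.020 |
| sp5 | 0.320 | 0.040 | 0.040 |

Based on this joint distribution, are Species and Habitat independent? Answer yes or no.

yes

Every cell satisfies P(Species,Habitat) = P(Species)·P(Habitat). For instance P(Species=sp3) = 0.100, P(Habitat=desert) = 0.100, and 0.100×0.100 = 0.010 matches the joint entry. So Species and Habitat are independent.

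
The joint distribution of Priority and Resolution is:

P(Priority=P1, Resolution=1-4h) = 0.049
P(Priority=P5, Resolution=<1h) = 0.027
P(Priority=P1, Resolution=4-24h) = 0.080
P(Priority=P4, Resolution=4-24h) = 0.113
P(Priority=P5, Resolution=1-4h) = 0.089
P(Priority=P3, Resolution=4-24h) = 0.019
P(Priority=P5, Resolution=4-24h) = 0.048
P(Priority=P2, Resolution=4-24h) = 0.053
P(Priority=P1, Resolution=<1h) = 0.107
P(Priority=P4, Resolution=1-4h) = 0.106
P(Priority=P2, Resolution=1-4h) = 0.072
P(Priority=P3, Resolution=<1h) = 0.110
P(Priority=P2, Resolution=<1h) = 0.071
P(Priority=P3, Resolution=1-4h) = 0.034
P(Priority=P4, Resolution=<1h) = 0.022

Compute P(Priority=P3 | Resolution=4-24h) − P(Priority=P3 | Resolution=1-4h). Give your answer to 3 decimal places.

-0.036

P(Resolution=4-24h) = 0.080 + 0.053 + 0.019 + 0.113 + 0.048 = 0.313; P(Priority=P3 | Resolution=4-24h) = 0.019/0.313 = 0.0607.
P(Resolution=1-4h) = 0.049 + 0.072 + 0.034 + 0.106 + 0.089 = 0.350; P(Priority=P3 | Resolution=1-4h) = 0.034/0.350 = 0.0971.
Difference = -0.036.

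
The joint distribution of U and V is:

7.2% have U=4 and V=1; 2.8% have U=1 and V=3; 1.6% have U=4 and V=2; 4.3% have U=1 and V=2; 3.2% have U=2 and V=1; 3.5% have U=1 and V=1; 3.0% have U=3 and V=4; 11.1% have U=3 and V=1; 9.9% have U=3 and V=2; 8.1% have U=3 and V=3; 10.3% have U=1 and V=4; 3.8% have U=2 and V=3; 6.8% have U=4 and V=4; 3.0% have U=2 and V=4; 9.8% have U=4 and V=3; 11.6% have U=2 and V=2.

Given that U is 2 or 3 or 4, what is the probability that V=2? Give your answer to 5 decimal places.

0.29204

P(U=2) = 0.032 + 0.116 + 0.038 + 0.030 = 0.216.
P(U=3) = 0.111 + 0.099 + 0.081 + 0.030 = 0.321.
P(U=4) = 0.072 + 0.016 + 0.098 + 0.068 = 0.254.
P(U ∈ {2, 3, 4}) = 0.216 + 0.321 + 0.254 = 0.791; P(V=2, U ∈ {2, 3, 4}) = 0.116 + 0.099 + 0.016 = 0.231.
P(V=2 | U ∈ {2, 3, 4}) = 0.231/0.791 = 0.29204.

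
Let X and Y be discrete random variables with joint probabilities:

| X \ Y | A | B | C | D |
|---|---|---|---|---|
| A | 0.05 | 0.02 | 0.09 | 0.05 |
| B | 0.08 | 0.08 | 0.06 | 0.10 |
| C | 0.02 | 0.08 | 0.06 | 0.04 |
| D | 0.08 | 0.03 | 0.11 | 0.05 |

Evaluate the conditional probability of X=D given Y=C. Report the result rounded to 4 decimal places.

P(Y=C) = 0.09 + 0.06 + 0.06 + 0.11 = 0.32.
P(X=D | Y=C) = 0.11/0.32 = 0.3438.

0.3438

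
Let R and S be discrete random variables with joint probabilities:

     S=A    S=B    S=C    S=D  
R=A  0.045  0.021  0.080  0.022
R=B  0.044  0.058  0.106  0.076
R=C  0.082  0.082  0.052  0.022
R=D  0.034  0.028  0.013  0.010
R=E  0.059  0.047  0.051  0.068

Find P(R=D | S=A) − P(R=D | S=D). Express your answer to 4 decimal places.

P(S=A) = 0.045 + 0.044 + 0.082 + 0.034 + 0.059 = 0.264; P(R=D | S=A) = 0.034/0.264 = 0.12879.
P(S=D) = 0.022 + 0.076 + 0.022 + 0.010 + 0.068 = 0.198; P(R=D | S=D) = 0.010/0.198 = 0.05051.
Difference = 0.0783.

0.0783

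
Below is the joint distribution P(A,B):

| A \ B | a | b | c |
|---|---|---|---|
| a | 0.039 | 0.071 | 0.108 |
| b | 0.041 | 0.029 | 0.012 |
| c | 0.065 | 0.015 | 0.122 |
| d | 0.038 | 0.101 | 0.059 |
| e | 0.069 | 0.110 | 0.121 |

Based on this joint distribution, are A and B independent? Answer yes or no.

P(A=c) = 0.202 and P(B=b) = 0.326, so their product is 0.06585, but P(A=c, B=b) = 0.015. Since these differ, A and B are not independent.

no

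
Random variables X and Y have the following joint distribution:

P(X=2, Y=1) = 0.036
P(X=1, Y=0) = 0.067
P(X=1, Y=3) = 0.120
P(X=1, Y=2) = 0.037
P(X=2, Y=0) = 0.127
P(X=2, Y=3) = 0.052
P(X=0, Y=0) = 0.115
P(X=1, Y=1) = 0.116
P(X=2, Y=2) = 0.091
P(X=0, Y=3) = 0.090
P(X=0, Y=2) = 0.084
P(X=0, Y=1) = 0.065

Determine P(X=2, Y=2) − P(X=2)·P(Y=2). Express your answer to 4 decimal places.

P(X=2) = 0.127 + 0.036 + 0.091 + 0.052 = 0.306.
P(Y=2) = 0.084 + 0.037 + 0.091 = 0.212.
P(X=2, Y=2) − P(X=2)P(Y=2) = 0.091 − 0.306×0.212 = 0.0261.

0.0261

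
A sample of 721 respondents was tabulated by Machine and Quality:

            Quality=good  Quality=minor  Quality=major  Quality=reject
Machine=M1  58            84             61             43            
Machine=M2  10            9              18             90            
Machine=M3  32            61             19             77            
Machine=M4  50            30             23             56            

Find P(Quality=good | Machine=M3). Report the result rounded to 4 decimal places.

0.1693

Total with Machine=M3: 32 + 61 + 19 + 77 = 189.
P(Quality=good | Machine=M3) = 32/189 = 0.1693.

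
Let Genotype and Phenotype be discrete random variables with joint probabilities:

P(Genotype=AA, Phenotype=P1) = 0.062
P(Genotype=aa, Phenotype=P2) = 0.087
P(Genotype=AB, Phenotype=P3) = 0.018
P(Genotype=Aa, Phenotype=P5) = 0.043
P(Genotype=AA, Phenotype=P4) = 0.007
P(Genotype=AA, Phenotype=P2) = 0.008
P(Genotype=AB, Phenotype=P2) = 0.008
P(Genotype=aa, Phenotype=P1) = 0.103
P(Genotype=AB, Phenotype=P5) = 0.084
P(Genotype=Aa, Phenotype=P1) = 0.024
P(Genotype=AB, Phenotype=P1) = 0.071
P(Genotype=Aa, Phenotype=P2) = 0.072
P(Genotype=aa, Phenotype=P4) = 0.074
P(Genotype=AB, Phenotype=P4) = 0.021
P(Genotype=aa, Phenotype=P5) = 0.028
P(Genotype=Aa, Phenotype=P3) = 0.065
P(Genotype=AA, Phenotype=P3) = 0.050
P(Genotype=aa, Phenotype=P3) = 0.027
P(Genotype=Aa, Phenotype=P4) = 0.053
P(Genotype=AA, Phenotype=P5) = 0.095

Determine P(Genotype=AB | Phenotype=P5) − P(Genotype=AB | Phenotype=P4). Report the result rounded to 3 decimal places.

P(Phenotype=P5) = 0.095 + 0.043 + 0.028 + 0.084 = 0.250; P(Genotype=AB | Phenotype=P5) = 0.084/0.250 = 0.3360.
P(Phenotype=P4) = 0.007 + 0.053 + 0.074 + 0.021 = 0.155; P(Genotype=AB | Phenotype=P4) = 0.021/0.155 = 0.1355.
Difference = 0.201.

0.201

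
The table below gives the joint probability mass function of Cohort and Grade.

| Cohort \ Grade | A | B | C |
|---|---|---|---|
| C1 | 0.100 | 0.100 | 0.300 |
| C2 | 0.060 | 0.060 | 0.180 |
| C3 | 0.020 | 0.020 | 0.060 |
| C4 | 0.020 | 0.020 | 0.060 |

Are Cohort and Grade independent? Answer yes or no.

Every cell satisfies P(Cohort,Grade) = P(Cohort)·P(Grade). For instance P(Cohort=C1) = 0.500, P(Grade=A) = 0.200, and 0.500×0.200 = 0.100 matches the joint entry. So Cohort and Grade are independent.

yes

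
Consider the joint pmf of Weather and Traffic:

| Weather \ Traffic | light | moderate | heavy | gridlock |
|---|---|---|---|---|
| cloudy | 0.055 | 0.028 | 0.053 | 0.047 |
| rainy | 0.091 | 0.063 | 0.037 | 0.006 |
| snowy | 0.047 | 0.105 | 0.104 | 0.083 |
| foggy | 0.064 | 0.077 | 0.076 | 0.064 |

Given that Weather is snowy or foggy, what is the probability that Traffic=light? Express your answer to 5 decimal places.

P(Weather=snowy) = 0.047 + 0.105 + 0.104 + 0.083 = 0.339.
P(Weather=foggy) = 0.064 + 0.077 + 0.076 + 0.064 = 0.281.
P(Weather ∈ {snowy, foggy}) = 0.339 + 0.281 = 0.620; P(Traffic=light, Weather ∈ {snowy, foggy}) = 0.047 + 0.064 = 0.111.
P(Traffic=light | Weather ∈ {snowy, foggy}) = 0.111/0.620 = 0.17903.

0.17903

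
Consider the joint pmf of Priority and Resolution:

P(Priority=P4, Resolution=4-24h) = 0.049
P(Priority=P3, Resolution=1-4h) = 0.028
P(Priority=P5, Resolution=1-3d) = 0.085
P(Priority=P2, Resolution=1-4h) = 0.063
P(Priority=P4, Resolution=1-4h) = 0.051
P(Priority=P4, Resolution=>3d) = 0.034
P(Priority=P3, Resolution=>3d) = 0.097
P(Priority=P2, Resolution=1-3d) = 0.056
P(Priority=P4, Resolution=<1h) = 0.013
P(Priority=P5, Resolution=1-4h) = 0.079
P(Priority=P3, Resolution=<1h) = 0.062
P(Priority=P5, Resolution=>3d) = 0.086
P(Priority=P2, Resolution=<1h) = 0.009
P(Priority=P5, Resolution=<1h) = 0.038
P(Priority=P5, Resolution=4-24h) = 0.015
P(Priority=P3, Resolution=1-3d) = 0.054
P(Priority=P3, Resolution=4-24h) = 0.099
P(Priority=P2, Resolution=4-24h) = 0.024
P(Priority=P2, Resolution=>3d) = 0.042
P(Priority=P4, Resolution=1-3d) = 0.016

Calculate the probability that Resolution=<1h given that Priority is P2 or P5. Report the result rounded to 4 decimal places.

P(Priority=P2) = 0.009 + 0.063 + 0.024 + 0.056 + 0.042 = 0.194.
P(Priority=P5) = 0.038 + 0.079 + 0.015 + 0.085 + 0.086 = 0.303.
P(Priority ∈ {P2, P5}) = 0.194 + 0.303 = 0.497; P(Resolution=<1h, Priority ∈ {P2, P5}) = 0.009 + 0.038 = 0.047.
P(Resolution=<1h | Priority ∈ {P2, P5}) = 0.047/0.497 = 0.0946.

0.0946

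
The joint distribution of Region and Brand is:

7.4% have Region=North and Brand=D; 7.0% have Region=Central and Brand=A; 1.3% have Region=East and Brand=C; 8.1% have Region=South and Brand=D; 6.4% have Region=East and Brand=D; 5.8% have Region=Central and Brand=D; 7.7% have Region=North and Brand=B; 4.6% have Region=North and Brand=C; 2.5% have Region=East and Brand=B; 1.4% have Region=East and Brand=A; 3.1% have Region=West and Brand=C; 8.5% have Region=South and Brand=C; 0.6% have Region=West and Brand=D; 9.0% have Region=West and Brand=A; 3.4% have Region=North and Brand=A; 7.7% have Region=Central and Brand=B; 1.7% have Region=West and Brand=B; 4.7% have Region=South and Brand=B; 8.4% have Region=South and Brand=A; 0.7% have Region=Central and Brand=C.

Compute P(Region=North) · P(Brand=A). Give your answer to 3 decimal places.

P(Region=North) = 0.034 + 0.077 + 0.046 + 0.074 = 0.231.
P(Brand=A) = 0.034 + 0.084 + 0.014 + 0.090 + 0.070 = 0.292.
Product: 0.231 × 0.292 = 0.067.

0.067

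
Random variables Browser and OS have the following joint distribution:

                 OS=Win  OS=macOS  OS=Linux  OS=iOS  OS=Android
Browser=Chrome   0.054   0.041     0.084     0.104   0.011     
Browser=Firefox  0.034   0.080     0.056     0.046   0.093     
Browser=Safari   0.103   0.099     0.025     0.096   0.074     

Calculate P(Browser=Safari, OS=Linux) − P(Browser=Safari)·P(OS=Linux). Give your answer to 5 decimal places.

P(Browser=Safari) = 0.103 + 0.099 + 0.025 + 0.096 + 0.074 = 0.397.
P(OS=Linux) = 0.084 + 0.056 + 0.025 = 0.165.
P(Browser=Safari, OS=Linux) − P(Browser=Safari)P(OS=Linux) = 0.025 − 0.397×0.165 = -0.04051.

-0.04051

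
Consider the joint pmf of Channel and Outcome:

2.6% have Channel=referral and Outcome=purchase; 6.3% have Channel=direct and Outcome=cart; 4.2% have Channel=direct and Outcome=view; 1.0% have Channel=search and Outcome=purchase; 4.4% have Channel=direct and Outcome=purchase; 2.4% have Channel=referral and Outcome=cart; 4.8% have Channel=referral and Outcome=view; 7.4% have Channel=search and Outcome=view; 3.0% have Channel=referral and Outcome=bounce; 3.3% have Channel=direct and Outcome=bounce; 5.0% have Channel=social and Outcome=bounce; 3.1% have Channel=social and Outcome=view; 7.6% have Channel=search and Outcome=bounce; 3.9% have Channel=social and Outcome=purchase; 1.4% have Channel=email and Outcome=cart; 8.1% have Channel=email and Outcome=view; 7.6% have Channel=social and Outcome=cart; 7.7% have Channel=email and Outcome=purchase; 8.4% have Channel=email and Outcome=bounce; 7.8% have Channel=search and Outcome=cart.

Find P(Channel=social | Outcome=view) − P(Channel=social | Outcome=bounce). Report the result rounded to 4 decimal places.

P(Outcome=view) = 0.081 + 0.074 + 0.031 + 0.042 + 0.048 = 0.276; P(Channel=social | Outcome=view) = 0.031/0.276 = 0.11232.
P(Outcome=bounce) = 0.084 + 0.076 + 0.050 + 0.033 + 0.030 = 0.273; P(Channel=social | Outcome=bounce) = 0.050/0.273 = 0.18315.
Difference = -0.0708.

-0.0708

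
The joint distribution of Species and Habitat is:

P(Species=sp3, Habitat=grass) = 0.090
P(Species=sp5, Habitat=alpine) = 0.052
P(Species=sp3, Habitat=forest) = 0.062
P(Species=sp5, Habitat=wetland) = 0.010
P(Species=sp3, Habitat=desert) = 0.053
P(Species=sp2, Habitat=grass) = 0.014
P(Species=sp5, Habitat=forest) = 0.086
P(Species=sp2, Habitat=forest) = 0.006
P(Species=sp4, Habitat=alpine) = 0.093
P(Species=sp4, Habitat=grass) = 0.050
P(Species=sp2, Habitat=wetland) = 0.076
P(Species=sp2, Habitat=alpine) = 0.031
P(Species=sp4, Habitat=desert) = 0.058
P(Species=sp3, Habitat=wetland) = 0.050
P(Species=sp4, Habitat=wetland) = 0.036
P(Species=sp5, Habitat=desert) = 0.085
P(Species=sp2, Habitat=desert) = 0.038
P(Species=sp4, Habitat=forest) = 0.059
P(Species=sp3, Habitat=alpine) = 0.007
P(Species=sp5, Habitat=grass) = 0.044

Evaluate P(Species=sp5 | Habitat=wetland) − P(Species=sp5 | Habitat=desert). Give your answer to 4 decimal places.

-0.3051

P(Habitat=wetland) = 0.076 + 0.050 + 0.036 + 0.010 = 0.172; P(Species=sp5 | Habitat=wetland) = 0.010/0.172 = 0.05814.
P(Habitat=desert) = 0.038 + 0.053 + 0.058 + 0.085 = 0.234; P(Species=sp5 | Habitat=desert) = 0.085/0.234 = 0.36325.
Difference = -0.3051.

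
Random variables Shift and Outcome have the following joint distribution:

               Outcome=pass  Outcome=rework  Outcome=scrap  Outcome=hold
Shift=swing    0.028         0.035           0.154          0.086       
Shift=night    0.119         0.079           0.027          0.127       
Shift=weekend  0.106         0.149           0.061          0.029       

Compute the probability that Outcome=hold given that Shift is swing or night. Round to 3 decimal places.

P(Shift=swing) = 0.028 + 0.035 + 0.154 + 0.086 = 0.303.
P(Shift=night) = 0.119 + 0.079 + 0.027 + 0.127 = 0.352.
P(Shift ∈ {swing, night}) = 0.303 + 0.352 = 0.655; P(Outcome=hold, Shift ∈ {swing, night}) = 0.086 + 0.127 = 0.213.
P(Outcome=hold | Shift ∈ {swing, night}) = 0.213/0.655 = 0.325.

0.325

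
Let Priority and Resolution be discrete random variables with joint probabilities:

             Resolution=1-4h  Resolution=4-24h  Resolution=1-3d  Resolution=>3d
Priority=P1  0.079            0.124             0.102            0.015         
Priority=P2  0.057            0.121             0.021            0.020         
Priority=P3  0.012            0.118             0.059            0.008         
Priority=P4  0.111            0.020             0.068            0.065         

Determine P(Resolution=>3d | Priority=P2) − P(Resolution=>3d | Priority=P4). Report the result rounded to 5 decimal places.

-0.15489

P(Priority=P2) = 0.057 + 0.121 + 0.021 + 0.020 = 0.219; P(Resolution=>3d | Priority=P2) = 0.020/0.219 = 0.091324.
P(Priority=P4) = 0.111 + 0.020 + 0.068 + 0.065 = 0.264; P(Resolution=>3d | Priority=P4) = 0.065/0.264 = 0.246212.
Difference = -0.15489.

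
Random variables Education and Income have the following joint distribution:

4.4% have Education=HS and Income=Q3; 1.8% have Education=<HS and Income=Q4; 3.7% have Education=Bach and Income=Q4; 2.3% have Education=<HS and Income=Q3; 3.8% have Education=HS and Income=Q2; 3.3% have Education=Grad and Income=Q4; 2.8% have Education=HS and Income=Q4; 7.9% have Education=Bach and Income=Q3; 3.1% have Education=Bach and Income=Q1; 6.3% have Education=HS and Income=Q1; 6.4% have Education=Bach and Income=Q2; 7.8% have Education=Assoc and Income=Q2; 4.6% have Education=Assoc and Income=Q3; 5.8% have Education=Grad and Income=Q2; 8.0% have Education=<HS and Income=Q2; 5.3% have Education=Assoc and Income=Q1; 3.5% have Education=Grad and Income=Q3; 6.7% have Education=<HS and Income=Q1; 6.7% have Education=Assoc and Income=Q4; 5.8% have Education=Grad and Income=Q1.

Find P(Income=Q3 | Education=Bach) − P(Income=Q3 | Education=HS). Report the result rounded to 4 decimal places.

0.1201

P(Education=Bach) = 0.031 + 0.064 + 0.079 + 0.037 = 0.211; P(Income=Q3 | Education=Bach) = 0.079/0.211 = 0.37441.
P(Education=HS) = 0.063 + 0.038 + 0.044 + 0.028 = 0.173; P(Income=Q3 | Education=HS) = 0.044/0.173 = 0.25434.
Difference = 0.1201.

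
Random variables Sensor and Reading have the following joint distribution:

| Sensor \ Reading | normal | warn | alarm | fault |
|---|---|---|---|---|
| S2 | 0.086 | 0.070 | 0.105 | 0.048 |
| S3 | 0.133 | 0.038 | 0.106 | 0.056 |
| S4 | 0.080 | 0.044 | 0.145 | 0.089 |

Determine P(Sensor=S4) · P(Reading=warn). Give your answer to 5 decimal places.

P(Sensor=S4) = 0.080 + 0.044 + 0.145 + 0.089 = 0.358.
P(Reading=warn) = 0.070 + 0.038 + 0.044 = 0.152.
Product: 0.358 × 0.152 = 0.05442.

0.05442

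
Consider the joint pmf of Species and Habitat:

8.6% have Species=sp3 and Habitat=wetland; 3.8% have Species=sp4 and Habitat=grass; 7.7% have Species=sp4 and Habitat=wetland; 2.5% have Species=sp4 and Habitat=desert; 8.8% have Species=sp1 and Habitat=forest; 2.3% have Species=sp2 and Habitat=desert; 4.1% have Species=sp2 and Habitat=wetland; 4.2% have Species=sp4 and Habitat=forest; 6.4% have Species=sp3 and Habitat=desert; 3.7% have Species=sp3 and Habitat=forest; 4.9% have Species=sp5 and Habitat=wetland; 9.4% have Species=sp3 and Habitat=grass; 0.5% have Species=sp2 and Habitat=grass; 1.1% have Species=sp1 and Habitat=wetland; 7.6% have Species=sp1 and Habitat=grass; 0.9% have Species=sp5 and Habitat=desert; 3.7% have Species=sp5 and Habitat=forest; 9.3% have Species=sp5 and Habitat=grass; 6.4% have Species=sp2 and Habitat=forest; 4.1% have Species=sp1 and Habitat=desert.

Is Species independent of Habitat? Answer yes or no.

P(Species=sp1) = 0.216 and P(Habitat=wetland) = 0.264, so their product is 0.05702, but P(Species=sp1, Habitat=wetland) = 0.011. Since these differ, Species and Habitat are not independent.

no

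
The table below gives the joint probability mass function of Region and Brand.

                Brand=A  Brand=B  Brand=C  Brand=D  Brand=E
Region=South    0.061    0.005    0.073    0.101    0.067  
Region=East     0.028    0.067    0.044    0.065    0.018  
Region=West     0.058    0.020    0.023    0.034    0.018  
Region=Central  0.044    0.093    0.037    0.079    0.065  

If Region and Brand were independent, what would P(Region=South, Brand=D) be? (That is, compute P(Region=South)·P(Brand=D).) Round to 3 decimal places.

0.086

P(Region=South) = 0.061 + 0.005 + 0.073 + 0.101 + 0.067 = 0.307.
P(Brand=D) = 0.101 + 0.065 + 0.034 + 0.079 = 0.279.
Product: 0.307 × 0.279 = 0.086.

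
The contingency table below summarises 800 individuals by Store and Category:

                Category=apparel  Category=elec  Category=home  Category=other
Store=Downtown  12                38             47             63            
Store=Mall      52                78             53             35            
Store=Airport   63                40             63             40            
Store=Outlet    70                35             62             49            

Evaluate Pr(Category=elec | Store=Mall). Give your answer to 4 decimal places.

Total with Store=Mall: 52 + 78 + 53 + 35 = 218.
P(Category=elec | Store=Mall) = 78/218 = 0.3578.

0.3578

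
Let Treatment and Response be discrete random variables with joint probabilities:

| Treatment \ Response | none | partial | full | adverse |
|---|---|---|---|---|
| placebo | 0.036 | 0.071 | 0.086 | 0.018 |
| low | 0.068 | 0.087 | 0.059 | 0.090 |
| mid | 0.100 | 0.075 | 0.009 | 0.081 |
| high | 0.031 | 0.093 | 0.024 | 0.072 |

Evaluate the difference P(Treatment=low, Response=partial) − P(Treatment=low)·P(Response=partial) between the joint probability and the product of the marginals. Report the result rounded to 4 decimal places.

-0.0121

P(Treatment=low) = 0.068 + 0.087 + 0.059 + 0.090 = 0.304.
P(Response=partial) = 0.071 + 0.087 + 0.075 + 0.093 = 0.326.
P(Treatment=low, Response=partial) − P(Treatment=low)P(Response=partial) = 0.087 − 0.304×0.326 = -0.0121.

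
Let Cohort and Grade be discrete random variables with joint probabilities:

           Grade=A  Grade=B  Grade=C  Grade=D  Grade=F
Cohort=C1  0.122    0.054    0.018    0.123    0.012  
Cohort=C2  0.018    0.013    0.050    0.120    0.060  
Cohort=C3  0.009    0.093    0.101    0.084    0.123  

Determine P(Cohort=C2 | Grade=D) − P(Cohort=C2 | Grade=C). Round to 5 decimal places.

0.07111

P(Grade=D) = 0.123 + 0.120 + 0.084 = 0.327; P(Cohort=C2 | Grade=D) = 0.120/0.327 = 0.366972.
P(Grade=C) = 0.018 + 0.050 + 0.101 = 0.169; P(Cohort=C2 | Grade=C) = 0.050/0.169 = 0.295858.
Difference = 0.07111.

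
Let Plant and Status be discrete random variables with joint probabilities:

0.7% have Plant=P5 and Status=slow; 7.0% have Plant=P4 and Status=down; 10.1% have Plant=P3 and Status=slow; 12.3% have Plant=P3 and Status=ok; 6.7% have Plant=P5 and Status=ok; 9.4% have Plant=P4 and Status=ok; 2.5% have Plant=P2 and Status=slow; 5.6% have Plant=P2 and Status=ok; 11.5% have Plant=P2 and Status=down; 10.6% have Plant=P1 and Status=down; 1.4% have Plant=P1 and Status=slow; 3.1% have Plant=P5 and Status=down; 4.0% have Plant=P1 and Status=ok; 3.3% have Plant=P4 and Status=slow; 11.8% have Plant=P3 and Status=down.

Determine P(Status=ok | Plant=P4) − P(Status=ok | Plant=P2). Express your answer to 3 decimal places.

0.191

P(Plant=P4) = 0.094 + 0.033 + 0.070 = 0.197; P(Status=ok | Plant=P4) = 0.094/0.197 = 0.4772.
P(Plant=P2) = 0.056 + 0.025 + 0.115 = 0.196; P(Status=ok | Plant=P2) = 0.056/0.196 = 0.2857.
Difference = 0.191.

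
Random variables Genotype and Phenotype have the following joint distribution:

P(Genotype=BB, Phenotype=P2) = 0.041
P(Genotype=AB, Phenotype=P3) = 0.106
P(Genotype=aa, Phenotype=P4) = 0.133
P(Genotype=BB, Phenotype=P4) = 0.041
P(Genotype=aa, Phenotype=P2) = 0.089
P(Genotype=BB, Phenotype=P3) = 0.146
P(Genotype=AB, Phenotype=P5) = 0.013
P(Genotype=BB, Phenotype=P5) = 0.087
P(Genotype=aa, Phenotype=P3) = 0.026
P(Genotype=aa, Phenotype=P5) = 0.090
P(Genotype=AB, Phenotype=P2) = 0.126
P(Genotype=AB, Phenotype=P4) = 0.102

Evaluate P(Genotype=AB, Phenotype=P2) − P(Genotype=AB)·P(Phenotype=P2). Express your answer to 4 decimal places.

0.0372

P(Genotype=AB) = 0.126 + 0.106 + 0.102 + 0.013 = 0.347.
P(Phenotype=P2) = 0.089 + 0.126 + 0.041 = 0.256.
P(Genotype=AB, Phenotype=P2) − P(Genotype=AB)P(Phenotype=P2) = 0.126 − 0.347×0.256 = 0.0372.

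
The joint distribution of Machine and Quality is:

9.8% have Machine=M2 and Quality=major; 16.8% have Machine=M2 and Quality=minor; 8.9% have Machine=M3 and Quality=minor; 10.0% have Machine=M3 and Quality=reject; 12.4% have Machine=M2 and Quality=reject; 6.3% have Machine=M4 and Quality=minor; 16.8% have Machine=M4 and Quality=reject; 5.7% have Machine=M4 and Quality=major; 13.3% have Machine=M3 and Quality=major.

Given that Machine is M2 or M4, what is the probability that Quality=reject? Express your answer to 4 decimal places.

0.4307

P(Machine=M2) = 0.168 + 0.098 + 0.124 = 0.390.
P(Machine=M4) = 0.063 + 0.057 + 0.168 = 0.288.
P(Machine ∈ {M2, M4}) = 0.390 + 0.288 = 0.678; P(Quality=reject, Machine ∈ {M2, M4}) = 0.124 + 0.168 = 0.292.
P(Quality=reject | Machine ∈ {M2, M4}) = 0.292/0.678 = 0.4307.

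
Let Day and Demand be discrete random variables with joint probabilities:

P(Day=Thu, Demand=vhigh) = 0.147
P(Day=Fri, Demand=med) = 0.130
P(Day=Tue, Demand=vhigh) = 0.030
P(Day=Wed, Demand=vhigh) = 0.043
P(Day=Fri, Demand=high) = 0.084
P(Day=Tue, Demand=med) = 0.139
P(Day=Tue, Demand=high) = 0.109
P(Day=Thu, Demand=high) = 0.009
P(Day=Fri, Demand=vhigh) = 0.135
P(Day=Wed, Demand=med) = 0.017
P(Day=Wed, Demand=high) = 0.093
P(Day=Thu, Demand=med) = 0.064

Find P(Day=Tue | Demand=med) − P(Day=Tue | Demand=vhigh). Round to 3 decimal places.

0.313

P(Demand=med) = 0.139 + 0.017 + 0.064 + 0.130 = 0.350; P(Day=Tue | Demand=med) = 0.139/0.350 = 0.3971.
P(Demand=vhigh) = 0.030 + 0.043 + 0.147 + 0.135 = 0.355; P(Day=Tue | Demand=vhigh) = 0.030/0.355 = 0.0845.
Difference = 0.313.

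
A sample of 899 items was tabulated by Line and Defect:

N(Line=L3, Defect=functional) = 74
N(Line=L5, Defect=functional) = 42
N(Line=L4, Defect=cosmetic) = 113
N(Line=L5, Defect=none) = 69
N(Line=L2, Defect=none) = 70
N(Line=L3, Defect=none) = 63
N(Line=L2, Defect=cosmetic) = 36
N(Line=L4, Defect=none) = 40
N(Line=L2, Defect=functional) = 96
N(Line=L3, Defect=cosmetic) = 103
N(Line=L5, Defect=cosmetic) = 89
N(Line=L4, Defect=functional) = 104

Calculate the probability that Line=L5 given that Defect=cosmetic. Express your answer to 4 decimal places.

0.2610

Total with Defect=cosmetic: 36 + 103 + 113 + 89 = 341.
P(Line=L5 | Defect=cosmetic) = 89/341 = 0.2610.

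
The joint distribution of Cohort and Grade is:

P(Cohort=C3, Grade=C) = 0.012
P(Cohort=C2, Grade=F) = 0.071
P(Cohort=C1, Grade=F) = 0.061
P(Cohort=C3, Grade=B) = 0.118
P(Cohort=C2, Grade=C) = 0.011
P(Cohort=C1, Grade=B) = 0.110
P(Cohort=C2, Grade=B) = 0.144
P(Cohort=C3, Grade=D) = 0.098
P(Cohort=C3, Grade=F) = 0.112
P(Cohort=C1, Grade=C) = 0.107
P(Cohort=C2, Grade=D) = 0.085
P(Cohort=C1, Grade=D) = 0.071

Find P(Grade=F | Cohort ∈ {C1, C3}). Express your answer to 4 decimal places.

0.2511

P(Cohort=C1) = 0.110 + 0.107 + 0.071 + 0.061 = 0.349.
P(Cohort=C3) = 0.118 + 0.012 + 0.098 + 0.112 = 0.340.
P(Cohort ∈ {C1, C3}) = 0.349 + 0.340 = 0.689; P(Grade=F, Cohort ∈ {C1, C3}) = 0.061 + 0.112 = 0.173.
P(Grade=F | Cohort ∈ {C1, C3}) = 0.173/0.689 = 0.2511.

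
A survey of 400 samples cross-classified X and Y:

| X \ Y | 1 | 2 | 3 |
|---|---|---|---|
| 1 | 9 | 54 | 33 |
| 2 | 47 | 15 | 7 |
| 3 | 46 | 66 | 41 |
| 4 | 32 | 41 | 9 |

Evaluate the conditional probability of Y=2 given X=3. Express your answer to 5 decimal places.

0.43137

Total with X=3: 46 + 66 + 41 = 153.
P(Y=2 | X=3) = 66/153 = 0.43137.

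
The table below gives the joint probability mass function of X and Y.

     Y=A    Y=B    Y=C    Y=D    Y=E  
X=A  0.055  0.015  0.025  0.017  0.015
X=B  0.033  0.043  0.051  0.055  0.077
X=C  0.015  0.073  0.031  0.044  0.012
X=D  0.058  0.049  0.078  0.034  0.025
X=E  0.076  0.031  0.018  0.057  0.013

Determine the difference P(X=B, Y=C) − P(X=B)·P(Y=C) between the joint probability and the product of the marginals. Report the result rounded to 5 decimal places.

P(X=B) = 0.033 + 0.043 + 0.051 + 0.055 + 0.077 = 0.259.
P(Y=C) = 0.025 + 0.051 + 0.031 + 0.078 + 0.018 = 0.203.
P(X=B, Y=C) − P(X=B)P(Y=C) = 0.051 − 0.259×0.203 = -0.00158.

-0.00158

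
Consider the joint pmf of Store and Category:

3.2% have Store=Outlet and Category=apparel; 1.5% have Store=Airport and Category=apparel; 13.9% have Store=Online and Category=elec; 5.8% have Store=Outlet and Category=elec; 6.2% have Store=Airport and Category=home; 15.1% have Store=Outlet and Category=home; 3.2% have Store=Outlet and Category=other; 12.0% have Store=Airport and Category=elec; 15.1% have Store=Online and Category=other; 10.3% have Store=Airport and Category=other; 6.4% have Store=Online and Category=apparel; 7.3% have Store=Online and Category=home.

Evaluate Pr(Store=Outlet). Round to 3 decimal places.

0.273

P(Store=Outlet) = 0.032 + 0.058 + 0.151 + 0.032 = 0.273.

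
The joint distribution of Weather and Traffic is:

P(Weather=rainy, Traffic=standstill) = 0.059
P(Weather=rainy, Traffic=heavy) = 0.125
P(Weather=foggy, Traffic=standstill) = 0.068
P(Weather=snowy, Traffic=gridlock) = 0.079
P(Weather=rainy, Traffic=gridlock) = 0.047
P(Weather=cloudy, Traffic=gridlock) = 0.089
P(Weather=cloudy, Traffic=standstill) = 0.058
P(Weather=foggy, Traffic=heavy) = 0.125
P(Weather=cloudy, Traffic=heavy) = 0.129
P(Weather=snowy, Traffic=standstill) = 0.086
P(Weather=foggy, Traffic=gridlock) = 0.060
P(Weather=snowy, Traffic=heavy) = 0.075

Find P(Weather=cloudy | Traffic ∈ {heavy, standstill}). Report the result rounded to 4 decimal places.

0.2579

P(Traffic=heavy) = 0.129 + 0.125 + 0.075 + 0.125 = 0.454.
P(Traffic=standstill) = 0.058 + 0.059 + 0.086 + 0.068 = 0.271.
P(Traffic ∈ {heavy, standstill}) = 0.454 + 0.271 = 0.725; P(Weather=cloudy, Traffic ∈ {heavy, standstill}) = 0.129 + 0.058 = 0.187.
P(Weather=cloudy | Traffic ∈ {heavy, standstill}) = 0.187/0.725 = 0.2579.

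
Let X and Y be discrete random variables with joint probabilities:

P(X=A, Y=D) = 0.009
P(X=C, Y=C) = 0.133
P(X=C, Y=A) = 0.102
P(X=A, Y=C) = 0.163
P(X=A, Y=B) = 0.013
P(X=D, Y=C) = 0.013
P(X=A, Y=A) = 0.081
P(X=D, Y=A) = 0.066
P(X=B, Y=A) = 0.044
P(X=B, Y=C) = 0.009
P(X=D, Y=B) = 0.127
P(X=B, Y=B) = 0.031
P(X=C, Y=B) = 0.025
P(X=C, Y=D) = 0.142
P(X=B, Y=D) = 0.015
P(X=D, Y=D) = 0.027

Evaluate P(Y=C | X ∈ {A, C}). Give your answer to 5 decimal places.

0.44311

P(X=A) = 0.081 + 0.013 + 0.163 + 0.009 = 0.266.
P(X=C) = 0.102 + 0.025 + 0.133 + 0.142 = 0.402.
P(X ∈ {A, C}) = 0.266 + 0.402 = 0.668; P(Y=C, X ∈ {A, C}) = 0.163 + 0.133 = 0.296.
P(Y=C | X ∈ {A, C}) = 0.296/0.668 = 0.44311.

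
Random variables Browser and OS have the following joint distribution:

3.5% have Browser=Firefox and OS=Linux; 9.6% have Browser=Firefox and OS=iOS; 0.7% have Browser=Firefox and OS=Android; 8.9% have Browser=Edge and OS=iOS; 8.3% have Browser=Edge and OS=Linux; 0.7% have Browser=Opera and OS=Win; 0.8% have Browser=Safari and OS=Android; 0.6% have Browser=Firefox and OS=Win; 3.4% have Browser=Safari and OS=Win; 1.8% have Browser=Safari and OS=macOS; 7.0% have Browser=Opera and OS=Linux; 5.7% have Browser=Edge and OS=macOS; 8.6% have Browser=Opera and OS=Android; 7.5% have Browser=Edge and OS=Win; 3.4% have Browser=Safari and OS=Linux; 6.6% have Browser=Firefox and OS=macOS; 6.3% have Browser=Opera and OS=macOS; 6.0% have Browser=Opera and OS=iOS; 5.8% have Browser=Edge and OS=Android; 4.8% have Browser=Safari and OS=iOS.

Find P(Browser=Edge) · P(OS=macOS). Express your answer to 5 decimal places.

P(Browser=Edge) = 0.075 + 0.057 + 0.083 + 0.089 + 0.058 = 0.362.
P(OS=macOS) = 0.066 + 0.018 + 0.057 + 0.063 = 0.204.
Product: 0.362 × 0.204 = 0.07385.

0.07385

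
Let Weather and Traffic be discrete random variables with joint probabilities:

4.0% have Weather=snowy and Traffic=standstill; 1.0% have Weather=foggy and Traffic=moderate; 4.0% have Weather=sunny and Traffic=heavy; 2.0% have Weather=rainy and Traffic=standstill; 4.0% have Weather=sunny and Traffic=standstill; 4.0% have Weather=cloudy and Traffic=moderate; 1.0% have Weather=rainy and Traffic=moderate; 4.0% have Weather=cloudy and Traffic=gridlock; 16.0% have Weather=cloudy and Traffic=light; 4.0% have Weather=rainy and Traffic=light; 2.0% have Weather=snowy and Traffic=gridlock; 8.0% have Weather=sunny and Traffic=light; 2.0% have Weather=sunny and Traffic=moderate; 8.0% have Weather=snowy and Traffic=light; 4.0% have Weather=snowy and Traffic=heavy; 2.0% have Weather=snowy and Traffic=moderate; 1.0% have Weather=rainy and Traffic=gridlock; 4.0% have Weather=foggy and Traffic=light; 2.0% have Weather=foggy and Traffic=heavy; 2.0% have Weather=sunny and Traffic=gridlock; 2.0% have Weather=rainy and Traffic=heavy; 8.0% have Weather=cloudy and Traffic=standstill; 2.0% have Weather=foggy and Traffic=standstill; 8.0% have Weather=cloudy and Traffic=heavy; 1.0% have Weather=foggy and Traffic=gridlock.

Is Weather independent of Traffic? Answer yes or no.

yes

Every cell satisfies P(Weather,Traffic) = P(Weather)·P(Traffic). For instance P(Weather=snowy) = 0.200, P(Traffic=heavy) = 0.200, and 0.200×0.200 = 0.040 matches the joint entry. So Weather and Traffic are independent.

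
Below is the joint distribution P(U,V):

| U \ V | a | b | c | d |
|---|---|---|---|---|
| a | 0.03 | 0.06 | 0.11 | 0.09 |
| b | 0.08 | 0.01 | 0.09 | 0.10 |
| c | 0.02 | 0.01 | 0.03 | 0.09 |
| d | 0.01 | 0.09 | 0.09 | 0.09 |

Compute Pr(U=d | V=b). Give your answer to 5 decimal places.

P(V=b) = 0.06 + 0.01 + 0.01 + 0.09 = 0.17.
P(U=d | V=b) = 0.09/0.17 = 0.52941.

0.52941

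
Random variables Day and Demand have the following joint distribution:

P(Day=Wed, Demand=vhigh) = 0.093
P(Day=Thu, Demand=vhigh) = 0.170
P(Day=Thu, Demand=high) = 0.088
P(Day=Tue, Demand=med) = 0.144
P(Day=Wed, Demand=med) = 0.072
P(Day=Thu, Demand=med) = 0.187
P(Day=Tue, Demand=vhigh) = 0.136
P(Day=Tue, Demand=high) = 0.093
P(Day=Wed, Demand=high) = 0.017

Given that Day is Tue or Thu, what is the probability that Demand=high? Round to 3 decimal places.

0.221

P(Day=Tue) = 0.144 + 0.093 + 0.136 = 0.373.
P(Day=Thu) = 0.187 + 0.088 + 0.170 = 0.445.
P(Day ∈ {Tue, Thu}) = 0.373 + 0.445 = 0.818; P(Demand=high, Day ∈ {Tue, Thu}) = 0.093 + 0.088 = 0.181.
P(Demand=high | Day ∈ {Tue, Thu}) = 0.181/0.818 = 0.221.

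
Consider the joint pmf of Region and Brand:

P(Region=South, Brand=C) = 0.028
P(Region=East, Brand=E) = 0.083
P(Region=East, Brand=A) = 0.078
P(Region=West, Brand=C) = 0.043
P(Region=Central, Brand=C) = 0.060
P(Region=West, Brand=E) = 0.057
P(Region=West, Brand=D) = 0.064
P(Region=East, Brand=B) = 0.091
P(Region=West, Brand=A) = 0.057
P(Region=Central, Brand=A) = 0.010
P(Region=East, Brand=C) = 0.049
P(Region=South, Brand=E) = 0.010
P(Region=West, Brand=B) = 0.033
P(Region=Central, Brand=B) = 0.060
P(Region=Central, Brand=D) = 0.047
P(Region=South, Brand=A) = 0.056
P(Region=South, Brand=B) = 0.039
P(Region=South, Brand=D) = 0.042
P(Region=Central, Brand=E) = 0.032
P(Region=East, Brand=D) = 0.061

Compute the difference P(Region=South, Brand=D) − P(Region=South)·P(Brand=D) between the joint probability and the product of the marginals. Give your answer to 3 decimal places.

P(Region=South) = 0.056 + 0.039 + 0.028 + 0.042 + 0.010 = 0.175.
P(Brand=D) = 0.042 + 0.061 + 0.064 + 0.047 = 0.214.
P(Region=South, Brand=D) − P(Region=South)P(Brand=D) = 0.042 − 0.175×0.214 = 0.005.

0.005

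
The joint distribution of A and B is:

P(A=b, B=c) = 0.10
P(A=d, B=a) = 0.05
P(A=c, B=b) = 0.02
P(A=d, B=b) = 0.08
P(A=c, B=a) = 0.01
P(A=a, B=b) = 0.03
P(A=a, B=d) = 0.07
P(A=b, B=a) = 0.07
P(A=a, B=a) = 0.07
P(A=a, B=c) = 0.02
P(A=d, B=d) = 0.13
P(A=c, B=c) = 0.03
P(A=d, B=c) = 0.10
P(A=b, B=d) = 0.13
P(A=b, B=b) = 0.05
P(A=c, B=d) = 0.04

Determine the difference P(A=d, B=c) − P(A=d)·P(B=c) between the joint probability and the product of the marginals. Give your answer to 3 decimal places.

P(A=d) = 0.05 + 0.08 + 0.10 + 0.13 = 0.36.
P(B=c) = 0.02 + 0.10 + 0.03 + 0.10 = 0.25.
P(A=d, B=c) − P(A=d)P(B=c) = 0.10 − 0.36×0.25 = 0.010.

0.010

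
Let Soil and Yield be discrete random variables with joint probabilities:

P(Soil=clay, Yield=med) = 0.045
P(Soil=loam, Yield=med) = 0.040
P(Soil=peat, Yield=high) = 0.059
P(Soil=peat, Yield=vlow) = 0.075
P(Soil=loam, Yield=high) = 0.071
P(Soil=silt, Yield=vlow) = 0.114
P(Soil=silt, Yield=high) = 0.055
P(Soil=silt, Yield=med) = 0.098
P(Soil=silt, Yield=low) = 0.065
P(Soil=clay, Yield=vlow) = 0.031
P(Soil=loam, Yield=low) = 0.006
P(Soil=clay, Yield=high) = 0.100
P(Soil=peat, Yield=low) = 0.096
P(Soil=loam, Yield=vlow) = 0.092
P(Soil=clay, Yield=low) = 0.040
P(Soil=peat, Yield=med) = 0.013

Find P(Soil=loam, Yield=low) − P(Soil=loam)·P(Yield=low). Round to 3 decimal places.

-0.037

P(Soil=loam) = 0.092 + 0.006 + 0.040 + 0.071 = 0.209.
P(Yield=low) = 0.006 + 0.040 + 0.065 + 0.096 = 0.207.
P(Soil=loam, Yield=low) − P(Soil=loam)P(Yield=low) = 0.006 − 0.209×0.207 = -0.037.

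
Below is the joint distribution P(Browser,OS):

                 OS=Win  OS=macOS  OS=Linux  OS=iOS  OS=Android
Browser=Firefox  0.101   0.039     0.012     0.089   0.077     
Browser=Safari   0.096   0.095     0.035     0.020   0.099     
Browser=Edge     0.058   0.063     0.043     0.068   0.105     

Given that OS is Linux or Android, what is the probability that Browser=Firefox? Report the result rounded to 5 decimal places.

P(OS=Linux) = 0.012 + 0.035 + 0.043 = 0.090.
P(OS=Android) = 0.077 + 0.099 + 0.105 = 0.281.
P(OS ∈ {Linux, Android}) = 0.090 + 0.281 = 0.371; P(Browser=Firefox, OS ∈ {Linux, Android}) = 0.012 + 0.077 = 0.089.
P(Browser=Firefox | OS ∈ {Linux, Android}) = 0.089/0.371 = 0.23989.

0.23989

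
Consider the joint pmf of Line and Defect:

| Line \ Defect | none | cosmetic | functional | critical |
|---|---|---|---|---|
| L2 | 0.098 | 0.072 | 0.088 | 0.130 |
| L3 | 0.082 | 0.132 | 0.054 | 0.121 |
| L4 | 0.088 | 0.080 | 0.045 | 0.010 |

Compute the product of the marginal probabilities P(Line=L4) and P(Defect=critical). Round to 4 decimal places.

P(Line=L4) = 0.088 + 0.080 + 0.045 + 0.010 = 0.223.
P(Defect=critical) = 0.130 + 0.121 + 0.010 = 0.261.
Product: 0.223 × 0.261 = 0.0582.

0.0582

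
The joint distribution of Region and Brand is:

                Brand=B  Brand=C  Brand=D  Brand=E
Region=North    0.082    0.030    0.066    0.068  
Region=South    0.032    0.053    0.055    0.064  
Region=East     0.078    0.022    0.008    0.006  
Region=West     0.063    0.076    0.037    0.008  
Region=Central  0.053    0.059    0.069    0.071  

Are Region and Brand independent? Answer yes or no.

P(Region=East) = 0.114 and P(Brand=B) = 0.308, so their product is 0.03511, but P(Region=East, Brand=B) = 0.078. Since these differ, Region and Brand are not independent.

no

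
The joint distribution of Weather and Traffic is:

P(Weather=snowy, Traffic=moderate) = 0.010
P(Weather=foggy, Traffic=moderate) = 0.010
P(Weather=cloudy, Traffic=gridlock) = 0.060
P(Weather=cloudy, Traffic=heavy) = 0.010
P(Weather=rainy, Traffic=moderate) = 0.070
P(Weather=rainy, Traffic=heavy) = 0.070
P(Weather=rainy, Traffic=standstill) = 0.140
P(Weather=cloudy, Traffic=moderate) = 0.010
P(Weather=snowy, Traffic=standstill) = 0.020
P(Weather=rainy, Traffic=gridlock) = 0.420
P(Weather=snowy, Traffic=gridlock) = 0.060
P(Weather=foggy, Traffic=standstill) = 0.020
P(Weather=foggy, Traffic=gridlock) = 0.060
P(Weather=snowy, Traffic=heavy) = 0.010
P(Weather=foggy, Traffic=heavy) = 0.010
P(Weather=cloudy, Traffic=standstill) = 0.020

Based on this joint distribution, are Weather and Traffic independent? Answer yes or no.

Every cell satisfies P(Weather,Traffic) = P(Weather)·P(Traffic). For instance P(Weather=foggy) = 0.100, P(Traffic=gridlock) = 0.600, and 0.100×0.600 = 0.060 matches the joint entry. So Weather and Traffic are independent.

yes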